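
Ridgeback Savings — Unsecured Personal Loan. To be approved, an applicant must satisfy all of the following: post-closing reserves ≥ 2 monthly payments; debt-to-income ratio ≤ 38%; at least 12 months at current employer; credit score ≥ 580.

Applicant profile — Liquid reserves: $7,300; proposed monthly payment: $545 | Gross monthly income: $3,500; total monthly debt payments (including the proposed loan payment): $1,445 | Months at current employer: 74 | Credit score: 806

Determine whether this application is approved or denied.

Denied

Reserves = 7,300/545 = 13.4 months ≥ 2
DTI = 1,445/3,500 = 41.3% > 38%
Employment 74 ≥ 12 months
Credit score 806 ≥ 580 (meets)
Fails on DTI.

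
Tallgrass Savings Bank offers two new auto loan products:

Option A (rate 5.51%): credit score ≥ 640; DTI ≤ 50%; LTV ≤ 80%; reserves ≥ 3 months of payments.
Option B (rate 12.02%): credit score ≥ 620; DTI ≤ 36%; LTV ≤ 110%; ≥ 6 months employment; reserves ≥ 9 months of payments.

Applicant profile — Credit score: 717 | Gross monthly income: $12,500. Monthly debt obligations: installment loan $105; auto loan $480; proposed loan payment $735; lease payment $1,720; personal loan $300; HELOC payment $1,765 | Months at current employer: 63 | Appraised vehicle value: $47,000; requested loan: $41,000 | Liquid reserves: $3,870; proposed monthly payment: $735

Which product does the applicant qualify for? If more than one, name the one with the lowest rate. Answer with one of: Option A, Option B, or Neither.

Neither

Total debts = (105 + 480 + 735 + 1,720 + 300 + 1,765) = 5,105; DTI = 5,105/12,500 = 40.8%.
LTV = 41,000/47,000 = 87.2%.
Reserves = 3,870/735 = 5.3 months.
Option A: score 717 ≥ 640; DTI 40.8% ≤ 50%; LTV 87.2% > 80%; reserves 5.3 ≥ 3 mo → does not qualify.
Option B: score 717 ≥ 620; DTI 40.8% > 36%; LTV 87.2% ≤ 110%; employment 63 ≥ 6 mo; reserves 5.3 < 9 mo → does not qualify.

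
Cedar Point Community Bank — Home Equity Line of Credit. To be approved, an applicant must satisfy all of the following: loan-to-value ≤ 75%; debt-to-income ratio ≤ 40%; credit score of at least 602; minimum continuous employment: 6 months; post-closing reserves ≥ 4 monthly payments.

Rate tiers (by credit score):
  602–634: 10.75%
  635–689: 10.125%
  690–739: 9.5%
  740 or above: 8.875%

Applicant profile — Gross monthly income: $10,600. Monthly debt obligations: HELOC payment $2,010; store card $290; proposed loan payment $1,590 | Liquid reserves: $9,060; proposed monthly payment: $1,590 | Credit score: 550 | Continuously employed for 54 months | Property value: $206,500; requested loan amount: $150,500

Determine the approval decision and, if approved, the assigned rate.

Denied

Credit score 550 < 602 (below minimum)
Reserves: 9,060 ÷ 1,590 = 5.7 months (meets 4-month minimum)
LTV = 150,500/206,500 = 72.9% ≤ 75%
Total monthly debts = (2,010 + 290 + 1,590) = 3,890. DTI = 3,890/10,600 = 36.7% ≤ 40%
Employment 54 ≥ 6 months
Not all requirements met → denied.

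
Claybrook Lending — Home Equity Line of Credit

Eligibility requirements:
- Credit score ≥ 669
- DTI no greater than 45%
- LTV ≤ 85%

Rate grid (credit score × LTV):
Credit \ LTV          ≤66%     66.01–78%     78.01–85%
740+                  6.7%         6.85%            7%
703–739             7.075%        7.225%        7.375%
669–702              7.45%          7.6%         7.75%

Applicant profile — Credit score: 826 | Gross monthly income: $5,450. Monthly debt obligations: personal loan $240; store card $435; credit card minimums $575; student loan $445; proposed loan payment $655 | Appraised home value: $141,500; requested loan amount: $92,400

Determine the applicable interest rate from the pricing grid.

6.7%

Credit score 826 ≥ 669; Total monthly debts = (240 + 435 + 575 + 445 + 655) = 2,350. DTI = 2,350/5,450 = 43.1% ≤ 45%
LTV: 92,400 ÷ 141,500 = 65.3%, within 85% cap
Row: 826 falls in 740+. Column: 65.3% falls in ≤66%. Rate = 6.7%.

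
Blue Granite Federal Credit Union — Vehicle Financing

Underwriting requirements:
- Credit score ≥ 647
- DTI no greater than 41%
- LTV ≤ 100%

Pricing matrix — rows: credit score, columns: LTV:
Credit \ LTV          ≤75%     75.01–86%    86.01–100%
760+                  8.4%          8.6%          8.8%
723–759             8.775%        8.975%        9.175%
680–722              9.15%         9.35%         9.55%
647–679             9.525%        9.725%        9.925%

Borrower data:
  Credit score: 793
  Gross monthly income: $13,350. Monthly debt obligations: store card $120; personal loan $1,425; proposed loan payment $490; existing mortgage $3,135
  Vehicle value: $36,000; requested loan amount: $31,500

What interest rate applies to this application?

Credit score 793 ≥ 647; Total monthly debts = (120 + 1,425 + 490 + 3,135) = 5,170. DTI = 5,170/13,350 = 38.7% ≤ 41%
LTV = 31,500/36,000 = 87.5% ≤ 100%
Score 793 is in the 760+ band; LTV 87.5% is in the 86.01–100% band → 8.8%.

8.8%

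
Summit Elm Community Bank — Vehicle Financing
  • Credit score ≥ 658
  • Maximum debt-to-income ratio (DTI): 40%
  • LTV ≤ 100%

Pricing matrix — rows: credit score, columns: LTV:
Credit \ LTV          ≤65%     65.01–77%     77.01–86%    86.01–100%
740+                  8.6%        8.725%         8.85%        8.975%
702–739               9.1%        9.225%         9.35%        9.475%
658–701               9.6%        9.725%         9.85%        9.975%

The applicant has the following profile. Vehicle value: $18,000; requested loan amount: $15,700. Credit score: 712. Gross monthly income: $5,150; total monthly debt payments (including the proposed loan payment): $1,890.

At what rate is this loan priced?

Credit score 712 ≥ 658; DTI = 1,890/5,150 = 36.7% ≤ 40%
LTV: 15,700 ÷ 18,000 = 87.2%, within 100% cap
Row: 712 falls in 702–739. Column: 87.2% falls in 86.01–100%. Rate = 9.475%.

9.475%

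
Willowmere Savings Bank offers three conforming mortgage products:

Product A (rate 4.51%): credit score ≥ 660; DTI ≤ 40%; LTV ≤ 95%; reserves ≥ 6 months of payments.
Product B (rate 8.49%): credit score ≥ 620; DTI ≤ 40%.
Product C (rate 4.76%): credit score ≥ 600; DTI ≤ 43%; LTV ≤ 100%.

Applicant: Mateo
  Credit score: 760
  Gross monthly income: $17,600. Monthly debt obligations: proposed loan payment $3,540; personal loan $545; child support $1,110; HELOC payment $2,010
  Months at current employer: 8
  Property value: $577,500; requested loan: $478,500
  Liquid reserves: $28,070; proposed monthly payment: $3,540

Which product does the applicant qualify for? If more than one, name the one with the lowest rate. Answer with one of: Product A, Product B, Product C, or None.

Product C

Total debts = (3,540 + 545 + 1,110 + 2,010) = 7,205; DTI = 7,205/17,600 = 40.9%.
LTV = 478,500/577,500 = 82.9%.
Reserves = 28,070/3,540 = 7.9 months.
Product A: score 760 ≥ 660; DTI 40.9% > 40%; LTV 82.9% ≤ 95%; reserves 7.9 ≥ 6 mo → does not qualify.
Product B: score 760 ≥ 620; DTI 40.9% > 40% → does not qualify.
Product C: score 760 ≥ 600; DTI 40.9% ≤ 43%; LTV 82.9% ≤ 100% → qualifies.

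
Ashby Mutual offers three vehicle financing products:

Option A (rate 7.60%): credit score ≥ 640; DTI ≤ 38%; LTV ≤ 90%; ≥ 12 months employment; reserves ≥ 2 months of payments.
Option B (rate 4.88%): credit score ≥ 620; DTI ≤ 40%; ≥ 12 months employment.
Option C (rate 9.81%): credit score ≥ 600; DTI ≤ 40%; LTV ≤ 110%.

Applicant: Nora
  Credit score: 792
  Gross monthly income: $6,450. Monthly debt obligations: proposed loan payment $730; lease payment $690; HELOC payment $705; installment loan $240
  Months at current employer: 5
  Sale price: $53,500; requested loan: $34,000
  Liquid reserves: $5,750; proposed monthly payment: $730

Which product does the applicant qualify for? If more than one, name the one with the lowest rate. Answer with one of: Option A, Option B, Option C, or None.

Option C

Total debts = (730 + 690 + 705 + 240) = 2,365; DTI = 2,365/6,450 = 36.7%.
LTV = 34,000/53,500 = 63.6%.
Reserves = 5,750/730 = 7.9 months.
Option A: score 792 ≥ 640; DTI 36.7% ≤ 38%; LTV 63.6% ≤ 90%; employment 5 < 12 mo; reserves 7.9 ≥ 2 mo → does not qualify.
Option B: score 792 ≥ 620; DTI 36.7% ≤ 40%; employment 5 < 12 mo → does not qualify.
Option C: score 792 ≥ 600; DTI 36.7% ≤ 40%; LTV 63.6% ≤ 110% → qualifies.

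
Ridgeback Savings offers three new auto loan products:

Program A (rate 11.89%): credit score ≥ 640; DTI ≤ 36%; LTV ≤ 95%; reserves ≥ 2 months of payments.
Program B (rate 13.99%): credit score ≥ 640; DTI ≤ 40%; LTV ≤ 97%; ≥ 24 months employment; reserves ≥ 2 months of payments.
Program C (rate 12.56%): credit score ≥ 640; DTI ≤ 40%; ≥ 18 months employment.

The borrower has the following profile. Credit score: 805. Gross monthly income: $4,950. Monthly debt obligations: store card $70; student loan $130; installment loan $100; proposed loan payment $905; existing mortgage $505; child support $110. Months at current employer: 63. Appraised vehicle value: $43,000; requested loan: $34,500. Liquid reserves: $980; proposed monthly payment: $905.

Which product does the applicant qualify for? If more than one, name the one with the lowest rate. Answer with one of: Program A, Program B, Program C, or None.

Program C

Total debts = (70 + 130 + 100 + 905 + 505 + 110) = 1,820; DTI = 1,820/4,950 = 36.8%.
LTV = 34,500/43,000 = 80.2%.
Reserves = 980/905 = 1.1 months.
Program A: score 805 ≥ 640; DTI 36.8% > 36%; LTV 80.2% ≤ 95%; reserves 1.1 < 2 mo → does not qualify.
Program B: score 805 ≥ 640; DTI 36.8% ≤ 40%; LTV 80.2% ≤ 97%; employment 63 ≥ 24 mo; reserves 1.1 < 2 mo → does not qualify.
Program C: score 805 ≥ 640; DTI 36.8% ≤ 40%; employment 63 ≥ 18 mo → qualifies.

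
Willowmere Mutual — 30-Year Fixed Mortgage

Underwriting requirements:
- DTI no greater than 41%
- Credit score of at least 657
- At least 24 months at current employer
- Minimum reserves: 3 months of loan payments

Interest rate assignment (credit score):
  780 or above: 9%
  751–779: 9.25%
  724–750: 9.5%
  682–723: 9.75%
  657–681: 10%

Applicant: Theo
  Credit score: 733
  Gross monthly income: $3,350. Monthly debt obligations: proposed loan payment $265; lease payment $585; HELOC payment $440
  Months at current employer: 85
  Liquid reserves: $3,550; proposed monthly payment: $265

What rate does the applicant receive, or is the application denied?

Approved at 9.5%

Credit score 733 ≥ 657 (meets minimum)
Liquid reserves cover 3,550/265 = 13.4 months — ≥ 3 required
Employment 85 ≥ 24 months
Total monthly debts = (265 + 585 + 440) = 1,290. Debt-to-income = 1,290/3,350 = 38.5% — meets 41% limit
All requirements met. Score 733 falls in the 724–750 tier → 9.5%.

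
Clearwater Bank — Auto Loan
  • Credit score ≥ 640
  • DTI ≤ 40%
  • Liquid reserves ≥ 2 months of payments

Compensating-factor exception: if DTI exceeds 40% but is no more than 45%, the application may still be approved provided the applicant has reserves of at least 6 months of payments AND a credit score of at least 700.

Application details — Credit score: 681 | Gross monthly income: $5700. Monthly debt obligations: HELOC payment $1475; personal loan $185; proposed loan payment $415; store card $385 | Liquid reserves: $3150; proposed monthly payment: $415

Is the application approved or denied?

Denied

Credit score 681 ≥ 640 (meets base)
Total debts = (1,475 + 185 + 415 + 385) = 2,460. DTI: 2,460 ÷ 5,700 = 43.2%, over the 40% base limit.
Reserves: 3,150 ÷ 415 = 7.6 months (meets 2-month minimum)
DTI 43.2% is within the 40%–45% exception band; checking compensating factors.
Reserves 7.6 ≥ 6 months; credit score 681 < 700.
Compensating-factor requirement not fully met.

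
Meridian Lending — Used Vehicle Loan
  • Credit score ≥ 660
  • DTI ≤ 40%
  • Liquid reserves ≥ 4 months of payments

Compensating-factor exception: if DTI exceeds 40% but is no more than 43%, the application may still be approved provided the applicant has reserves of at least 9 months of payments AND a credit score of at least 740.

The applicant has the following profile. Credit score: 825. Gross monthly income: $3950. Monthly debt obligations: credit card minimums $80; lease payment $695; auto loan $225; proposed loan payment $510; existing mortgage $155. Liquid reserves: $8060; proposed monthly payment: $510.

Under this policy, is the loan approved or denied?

Approved

Credit score 825 ≥ 660 (meets base)
Total debts = (80 + 695 + 225 + 510 + 155) = 1,665. DTI: 1,665 ÷ 3,950 = 42.2%, over the 40% base limit.
Liquid reserves cover 8,060/510 = 15.8 months — ≥ 4 required
DTI 42.2% is within the 40%–43% exception band; checking compensating factors.
Override check — reserves: 15.8 mo (ok); score: 825 (ok).
Both override conditions satisfied; DTI exception granted.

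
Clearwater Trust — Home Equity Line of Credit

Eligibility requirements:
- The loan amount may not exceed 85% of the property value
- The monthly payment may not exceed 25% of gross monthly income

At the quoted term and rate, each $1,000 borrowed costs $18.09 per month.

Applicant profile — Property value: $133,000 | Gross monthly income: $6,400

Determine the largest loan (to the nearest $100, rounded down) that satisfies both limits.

$88,400

Payment cap: 25% × $6,400 = $1,600/month.
At $18.09 per $1,000, that supports 1,600/18.09 × 1,000 ≈ $88,446 → $88,400.
LTV cap: 85% × $133,000 = $113,050 → $113,000.
Binding constraint: payment-to-income.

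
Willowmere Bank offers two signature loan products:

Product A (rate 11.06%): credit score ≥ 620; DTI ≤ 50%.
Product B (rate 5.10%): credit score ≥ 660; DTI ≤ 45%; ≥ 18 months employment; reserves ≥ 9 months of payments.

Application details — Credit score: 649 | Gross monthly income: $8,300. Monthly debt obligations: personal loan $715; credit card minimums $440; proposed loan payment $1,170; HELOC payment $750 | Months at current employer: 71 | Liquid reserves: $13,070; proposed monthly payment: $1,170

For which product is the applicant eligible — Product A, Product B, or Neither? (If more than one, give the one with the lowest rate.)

Total debts = (715 + 440 + 1,170 + 750) = 3,075; DTI = 3,075/8,300 = 37%.
Reserves = 13,070/1,170 = 11.2 months.
Product A: score 649 ≥ 620; DTI 37% ≤ 50% → qualifies.
Product B: score 649 < 660; DTI 37% ≤ 45%; employment 71 ≥ 18 mo; reserves 11.2 ≥ 9 mo → does not qualify.

Product A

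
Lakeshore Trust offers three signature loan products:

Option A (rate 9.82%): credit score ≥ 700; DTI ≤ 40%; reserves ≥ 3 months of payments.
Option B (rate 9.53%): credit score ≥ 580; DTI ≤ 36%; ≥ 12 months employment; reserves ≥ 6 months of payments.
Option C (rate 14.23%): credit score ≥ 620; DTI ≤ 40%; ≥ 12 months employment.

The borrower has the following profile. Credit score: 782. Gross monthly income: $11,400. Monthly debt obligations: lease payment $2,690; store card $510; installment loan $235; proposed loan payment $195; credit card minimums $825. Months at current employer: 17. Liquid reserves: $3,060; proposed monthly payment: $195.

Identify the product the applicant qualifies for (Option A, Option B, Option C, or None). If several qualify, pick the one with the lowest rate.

Total debts = (2,690 + 510 + 235 + 195 + 825) = 4,455; DTI = 4,455/11,400 = 39.1%.
Reserves = 3,060/195 = 15.7 months.
Option A: score 782 ≥ 700; DTI 39.1% ≤ 40%; reserves 15.7 ≥ 3 mo → qualifies.
Option B: score 782 ≥ 580; DTI 39.1% > 36%; employment 17 ≥ 12 mo; reserves 15.7 ≥ 6 mo → does not qualify.
Option C: score 782 ≥ 620; DTI 39.1% ≤ 40%; employment 17 ≥ 12 mo → qualifies.
Qualifying: Option A, Option C. Lowest rate is 9.82% → Option A.

Option A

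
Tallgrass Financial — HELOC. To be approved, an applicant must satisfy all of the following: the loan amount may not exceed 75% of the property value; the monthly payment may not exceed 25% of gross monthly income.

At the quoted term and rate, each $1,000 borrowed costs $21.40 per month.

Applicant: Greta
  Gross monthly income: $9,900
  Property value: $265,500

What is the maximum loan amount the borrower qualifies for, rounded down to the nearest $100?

Payment cap: 25% × $9,900 = $2,475/month.
At $21.40 per $1,000, that supports 2,475/21.40 × 1,000 ≈ $115,654 → $115,600.
LTV cap: 75% × $265,500 = $199,125 → $199,100.
Binding constraint: payment-to-income.

$115,600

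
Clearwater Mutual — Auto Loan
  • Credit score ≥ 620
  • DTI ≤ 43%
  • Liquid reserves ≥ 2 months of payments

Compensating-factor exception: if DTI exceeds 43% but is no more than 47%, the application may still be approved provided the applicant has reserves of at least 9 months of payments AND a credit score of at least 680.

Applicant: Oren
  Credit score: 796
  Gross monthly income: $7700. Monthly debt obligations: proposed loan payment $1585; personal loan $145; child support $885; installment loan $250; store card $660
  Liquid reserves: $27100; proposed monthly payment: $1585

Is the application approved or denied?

Credit score 796 ≥ 620 (meets base)
Total debts = (1,585 + 145 + 885 + 250 + 660) = 3,525. DTI = 3,525/7,700 = 45.8% > 43% — standard DTI limit exceeded.
Reserves = 27,100/1,585 = 17.1 months ≥ 2
DTI 45.8% is within the 43%–47% exception band; checking compensating factors.
Override check — reserves: 17.1 mo (ok); score: 796 (ok).
Both compensating conditions met → exception applies.

Approved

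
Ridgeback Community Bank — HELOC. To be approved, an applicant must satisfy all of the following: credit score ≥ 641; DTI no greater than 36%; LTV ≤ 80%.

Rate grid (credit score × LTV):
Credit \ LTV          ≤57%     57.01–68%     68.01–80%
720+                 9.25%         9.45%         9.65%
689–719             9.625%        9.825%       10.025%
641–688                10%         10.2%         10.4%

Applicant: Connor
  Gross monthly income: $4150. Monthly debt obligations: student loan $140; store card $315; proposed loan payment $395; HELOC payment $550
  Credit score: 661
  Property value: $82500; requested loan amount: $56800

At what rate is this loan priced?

10.4%

Credit score 661 ≥ 641; Total monthly debts = (140 + 315 + 395 + 550) = 1,400. DTI = 1,400/4,150 = 33.7% ≤ 36%
LTV: 56,800 ÷ 82,500 = 68.8%, within 80% cap
Score 661 is in the 641–688 band; LTV 68.8% is in the 68.01–80% band → 10.4%.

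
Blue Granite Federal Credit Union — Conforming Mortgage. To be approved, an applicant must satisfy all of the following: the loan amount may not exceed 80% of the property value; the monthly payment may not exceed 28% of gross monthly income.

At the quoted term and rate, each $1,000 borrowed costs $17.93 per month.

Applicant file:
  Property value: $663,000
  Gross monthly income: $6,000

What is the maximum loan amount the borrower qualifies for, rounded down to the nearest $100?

Payment cap: 28% × $6,000 = $1,680/month.
At $17.93 per $1,000, that supports 1,680/17.93 × 1,000 ≈ $93,697 → $93,600.
LTV cap: 80% × $663,000 = $530,400 → $530,400.
Binding constraint: payment-to-income.

$93,600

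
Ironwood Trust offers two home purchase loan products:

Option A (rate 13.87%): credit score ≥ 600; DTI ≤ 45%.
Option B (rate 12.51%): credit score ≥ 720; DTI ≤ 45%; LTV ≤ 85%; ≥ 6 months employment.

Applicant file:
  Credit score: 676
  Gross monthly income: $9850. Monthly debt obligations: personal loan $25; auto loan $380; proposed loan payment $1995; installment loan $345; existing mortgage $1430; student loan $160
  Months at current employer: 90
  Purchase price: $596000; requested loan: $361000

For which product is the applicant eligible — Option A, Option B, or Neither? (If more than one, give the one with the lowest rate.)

Total debts = (25 + 380 + 1,995 + 345 + 1,430 + 160) = 4,335; DTI = 4,335/9,850 = 44%.
LTV = 361,000/596,000 = 60.6%.
Option A: score 676 ≥ 600; DTI 44% ≤ 45% → qualifies.
Option B: score 676 < 720; DTI 44% ≤ 45%; LTV 60.6% ≤ 85%; employment 90 ≥ 6 mo → does not qualify.

Option A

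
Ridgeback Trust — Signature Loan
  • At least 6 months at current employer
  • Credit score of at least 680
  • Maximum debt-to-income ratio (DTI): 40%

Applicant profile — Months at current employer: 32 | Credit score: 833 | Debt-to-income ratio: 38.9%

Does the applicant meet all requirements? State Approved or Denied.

Employment 32 ≥ 6 months
Credit score 833 ≥ 680 (meets)
Debt-to-income 38.9% vs 40% cap — pass
All criteria satisfied.

Approved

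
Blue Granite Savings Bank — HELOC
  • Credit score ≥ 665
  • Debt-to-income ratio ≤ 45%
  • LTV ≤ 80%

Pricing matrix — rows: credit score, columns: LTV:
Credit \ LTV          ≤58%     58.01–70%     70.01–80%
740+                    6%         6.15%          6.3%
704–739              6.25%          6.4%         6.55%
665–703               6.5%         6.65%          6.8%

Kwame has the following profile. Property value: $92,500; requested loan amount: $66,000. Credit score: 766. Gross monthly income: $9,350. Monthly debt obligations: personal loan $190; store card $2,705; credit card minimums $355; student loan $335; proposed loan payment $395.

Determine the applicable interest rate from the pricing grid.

Credit score 766 ≥ 665; Total monthly debts = (190 + 2,705 + 355 + 335 + 395) = 3,980. Debt-to-income = 3,980/9,350 = 42.6% — meets 45% limit
Loan-to-value = 66,000/92,500 = 71.4% — pass (80% max)
Score 766 is in the 740+ band; LTV 71.4% is in the 70.01–80% band → 6.3%.

6.3%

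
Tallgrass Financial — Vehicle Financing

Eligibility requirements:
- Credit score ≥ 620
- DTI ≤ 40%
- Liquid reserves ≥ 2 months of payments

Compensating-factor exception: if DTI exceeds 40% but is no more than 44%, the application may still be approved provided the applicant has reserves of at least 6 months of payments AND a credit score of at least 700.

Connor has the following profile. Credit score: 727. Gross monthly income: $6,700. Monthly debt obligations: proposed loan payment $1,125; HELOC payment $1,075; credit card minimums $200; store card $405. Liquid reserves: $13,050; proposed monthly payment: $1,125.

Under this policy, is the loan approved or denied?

Credit score 727 ≥ 620 (meets base)
Total debts = (1,125 + 1,075 + 200 + 405) = 2,805. DTI = 2,805/6,700 = 41.9% > 40% — standard DTI limit exceeded.
Reserves: 13,050 ÷ 1,125 = 11.6 months (meets 2-month minimum)
41.9% falls in the override range (40%–44%), so the compensating-factor test applies.
Override check — reserves: 11.6 mo (ok); score: 727 (ok).
Both override conditions satisfied; DTI exception granted.

Approved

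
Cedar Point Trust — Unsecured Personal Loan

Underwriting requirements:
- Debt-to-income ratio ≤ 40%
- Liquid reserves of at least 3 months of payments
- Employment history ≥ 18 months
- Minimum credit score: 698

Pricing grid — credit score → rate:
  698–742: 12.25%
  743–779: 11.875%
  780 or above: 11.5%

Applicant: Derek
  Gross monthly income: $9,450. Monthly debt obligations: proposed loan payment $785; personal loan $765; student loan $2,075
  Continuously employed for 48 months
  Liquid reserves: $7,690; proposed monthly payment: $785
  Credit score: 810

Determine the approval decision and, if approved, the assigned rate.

Approved at 11.5%

Credit score 810 ≥ 698 (meets minimum)
Total monthly debts = (785 + 765 + 2,075) = 3,625. DTI = 3,625/9,450 = 38.4% ≤ 40%
Employment 48 ≥ 18 months
Reserves: 7,690 ÷ 785 = 9.8 months (meets 3-month minimum)
All requirements met. Score 810 falls in the 780 or above tier → 11.5%.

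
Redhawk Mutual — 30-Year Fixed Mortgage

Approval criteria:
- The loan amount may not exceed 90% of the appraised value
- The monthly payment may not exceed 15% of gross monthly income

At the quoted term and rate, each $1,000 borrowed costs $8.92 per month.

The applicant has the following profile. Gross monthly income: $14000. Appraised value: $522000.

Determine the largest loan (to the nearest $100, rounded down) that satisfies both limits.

Payment cap: 15% × $14,000 = $2,100/month.
At $8.92 per $1,000, that supports 2,100/8.92 × 1,000 ≈ $235,426 → $235,400.
LTV cap: 90% × $522,000 = $469,800 → $469,800.
Binding constraint: payment-to-income.

$235,400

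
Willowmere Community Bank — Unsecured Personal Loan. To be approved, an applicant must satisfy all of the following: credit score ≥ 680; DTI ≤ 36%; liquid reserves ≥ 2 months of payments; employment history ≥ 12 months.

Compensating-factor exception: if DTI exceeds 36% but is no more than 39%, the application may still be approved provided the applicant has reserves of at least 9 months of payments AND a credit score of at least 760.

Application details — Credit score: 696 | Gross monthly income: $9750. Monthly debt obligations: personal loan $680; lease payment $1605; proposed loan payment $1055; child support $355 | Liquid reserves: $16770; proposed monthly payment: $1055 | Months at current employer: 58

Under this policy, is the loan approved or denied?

Denied

Credit score 696 ≥ 680 (meets base)
Total debts = (680 + 1,605 + 1,055 + 355) = 3,695. DTI = 3,695/9,750 = 37.9% > 36% — standard DTI limit exceeded.
Liquid reserves cover 16,770/1,055 = 15.9 months — ≥ 2 required
Employment 58 ≥ 12 months
37.9% falls in the override range (36%–39%), so the compensating-factor test applies.
Reserves 15.9 ≥ 9 months; credit score 696 < 760.
Override conditions not both satisfied; exception does not apply.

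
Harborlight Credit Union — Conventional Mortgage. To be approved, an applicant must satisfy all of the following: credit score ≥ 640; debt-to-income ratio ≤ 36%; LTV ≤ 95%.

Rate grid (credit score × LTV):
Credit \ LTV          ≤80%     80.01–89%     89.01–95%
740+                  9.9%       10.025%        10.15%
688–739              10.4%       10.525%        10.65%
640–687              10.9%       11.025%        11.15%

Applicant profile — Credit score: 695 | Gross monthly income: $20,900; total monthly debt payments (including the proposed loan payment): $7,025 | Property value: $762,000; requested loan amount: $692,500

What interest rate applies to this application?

10.65%

Credit score 695 ≥ 640; Debt-to-income = 7,025/20,900 = 33.6% — meets 36% limit
Loan-to-value = 692,500/762,000 = 90.9% — pass (95% max)
Credit 695 → row 688–739; LTV 90.9% → column 89.01–95%. Grid cell → 10.65%.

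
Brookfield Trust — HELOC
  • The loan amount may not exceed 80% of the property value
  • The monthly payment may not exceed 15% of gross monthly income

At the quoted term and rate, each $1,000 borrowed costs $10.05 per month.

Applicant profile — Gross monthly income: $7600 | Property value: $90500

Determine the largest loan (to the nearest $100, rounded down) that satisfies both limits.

Payment cap: 15% × $7,600 = $1,140/month.
At $10.05 per $1,000, that supports 1,140/10.05 × 1,000 ≈ $113,432 → $113,400.
LTV cap: 80% × $90,500 = $72,400 → $72,400.
Binding constraint: loan-to-value.

$72,400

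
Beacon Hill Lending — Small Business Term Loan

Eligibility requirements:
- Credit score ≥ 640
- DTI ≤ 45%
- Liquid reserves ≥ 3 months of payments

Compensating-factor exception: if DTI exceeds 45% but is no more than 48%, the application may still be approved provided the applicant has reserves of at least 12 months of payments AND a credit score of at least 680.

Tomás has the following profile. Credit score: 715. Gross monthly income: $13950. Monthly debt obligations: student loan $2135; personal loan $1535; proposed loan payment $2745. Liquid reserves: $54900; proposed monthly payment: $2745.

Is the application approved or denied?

Credit score 715 ≥ 640 (meets base)
Total debts = (2,135 + 1,535 + 2,745) = 6,415. DTI = 6,415/13,950 = 46% > 45% — standard DTI limit exceeded.
Reserves: 54,900 ÷ 2,745 = 20.0 months (meets 3-month minimum)
DTI 46% is within the 45%–48% exception band; checking compensating factors.
Override check — reserves: 20.0 mo (ok); score: 715 (ok).
Both override conditions satisfied; DTI exception granted.

Approved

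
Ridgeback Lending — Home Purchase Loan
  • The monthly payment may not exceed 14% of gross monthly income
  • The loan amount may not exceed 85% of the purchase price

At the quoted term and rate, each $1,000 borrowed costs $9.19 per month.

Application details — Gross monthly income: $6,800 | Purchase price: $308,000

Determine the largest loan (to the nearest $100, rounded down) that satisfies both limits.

Payment cap: 14% × $6,800 = $952/month.
At $9.19 per $1,000, that supports 952/9.19 × 1,000 ≈ $103,590 → $103,500.
LTV cap: 85% × $308,000 = $261,800 → $261,800.
Binding constraint: payment-to-income.

$103,500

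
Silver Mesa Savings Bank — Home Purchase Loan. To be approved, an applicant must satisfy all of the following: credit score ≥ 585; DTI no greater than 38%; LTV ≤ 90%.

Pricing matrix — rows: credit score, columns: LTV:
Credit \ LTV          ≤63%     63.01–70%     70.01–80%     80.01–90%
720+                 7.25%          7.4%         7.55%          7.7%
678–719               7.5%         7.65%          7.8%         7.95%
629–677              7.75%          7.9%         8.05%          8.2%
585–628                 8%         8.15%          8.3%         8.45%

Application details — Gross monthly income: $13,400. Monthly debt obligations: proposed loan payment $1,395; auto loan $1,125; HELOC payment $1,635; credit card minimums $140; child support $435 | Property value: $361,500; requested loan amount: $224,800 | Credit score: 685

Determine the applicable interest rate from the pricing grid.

Credit score 685 ≥ 585; Total monthly debts = (1,395 + 1,125 + 1,635 + 140 + 435) = 4,730. Debt-to-income = 4,730/13,400 = 35.3% — meets 38% limit
Loan-to-value = 224,800/361,500 = 62.2% — pass (90% max)
Row: 685 falls in 678–719. Column: 62.2% falls in ≤63%. Rate = 7.5%.

7.5%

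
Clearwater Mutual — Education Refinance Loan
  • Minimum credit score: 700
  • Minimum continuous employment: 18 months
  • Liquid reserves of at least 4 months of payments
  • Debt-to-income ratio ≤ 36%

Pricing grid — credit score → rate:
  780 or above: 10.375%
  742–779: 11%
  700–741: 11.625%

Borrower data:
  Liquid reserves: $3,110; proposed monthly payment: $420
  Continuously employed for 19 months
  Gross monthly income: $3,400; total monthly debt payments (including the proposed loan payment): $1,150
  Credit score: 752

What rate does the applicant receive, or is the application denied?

Credit score 752 ≥ 700 (meets minimum)
Employment 19 ≥ 18 months
Liquid reserves cover 3,110/420 = 7.4 months — ≥ 4 required
DTI: 1,150 ÷ 3,400 = 33.8%, within the 36% cap
All requirements met. Score 752 falls in the 742–779 tier → 11%.

Approved at 11%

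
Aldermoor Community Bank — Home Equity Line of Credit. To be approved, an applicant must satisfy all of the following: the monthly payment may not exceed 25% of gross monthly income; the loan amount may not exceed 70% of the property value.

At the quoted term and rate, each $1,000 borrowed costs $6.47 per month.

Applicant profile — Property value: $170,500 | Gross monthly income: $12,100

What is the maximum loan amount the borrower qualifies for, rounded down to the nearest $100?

Payment cap: 25% × $12,100 = $3,025/month.
At $6.47 per $1,000, that supports 3,025/6.47 × 1,000 ≈ $467,542 → $467,500.
LTV cap: 70% × $170,500 = $119,350 → $119,300.
Binding constraint: loan-to-value.

$119,300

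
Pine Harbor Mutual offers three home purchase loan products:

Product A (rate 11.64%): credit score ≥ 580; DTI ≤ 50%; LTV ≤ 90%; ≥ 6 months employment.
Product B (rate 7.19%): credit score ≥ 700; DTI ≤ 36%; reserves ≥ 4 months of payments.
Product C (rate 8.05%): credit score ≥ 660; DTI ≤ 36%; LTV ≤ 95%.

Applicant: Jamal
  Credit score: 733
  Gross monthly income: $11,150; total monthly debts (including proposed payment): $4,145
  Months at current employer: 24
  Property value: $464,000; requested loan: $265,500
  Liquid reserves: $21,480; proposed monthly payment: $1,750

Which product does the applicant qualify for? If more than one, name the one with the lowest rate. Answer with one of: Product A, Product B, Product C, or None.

Product A

DTI = 4,145/11,150 = 37.2%.
LTV = 265,500/464,000 = 57.2%.
Reserves = 21,480/1,750 = 12.3 months.
Product A: score 733 ≥ 580; DTI 37.2% ≤ 50%; LTV 57.2% ≤ 90%; employment 24 ≥ 6 mo → qualifies.
Product B: score 733 ≥ 700; DTI 37.2% > 36%; reserves 12.3 ≥ 4 mo → does not qualify.
Product C: score 733 ≥ 660; DTI 37.2% > 36%; LTV 57.2% ≤ 95% → does not qualify.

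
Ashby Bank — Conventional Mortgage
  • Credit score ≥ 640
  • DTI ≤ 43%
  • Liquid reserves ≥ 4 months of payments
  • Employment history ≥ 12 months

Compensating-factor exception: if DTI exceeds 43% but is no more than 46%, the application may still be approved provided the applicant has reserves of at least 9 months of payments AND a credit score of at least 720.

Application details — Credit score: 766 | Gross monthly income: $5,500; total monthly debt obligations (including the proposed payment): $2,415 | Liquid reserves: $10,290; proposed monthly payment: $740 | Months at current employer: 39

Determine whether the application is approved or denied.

Credit score 766 ≥ 640 (meets base)
DTI: 2,415 ÷ 5,500 = 43.9%, over the 43% base limit.
Reserves = 10,290/740 = 13.9 months ≥ 4
Employment 39 ≥ 12 months
43.9% falls in the override range (43%–46%), so the compensating-factor test applies.
Reserves 13.9 ≥ 9 months; credit score 766 ≥ 720.
Both compensating conditions met → exception applies.

Approved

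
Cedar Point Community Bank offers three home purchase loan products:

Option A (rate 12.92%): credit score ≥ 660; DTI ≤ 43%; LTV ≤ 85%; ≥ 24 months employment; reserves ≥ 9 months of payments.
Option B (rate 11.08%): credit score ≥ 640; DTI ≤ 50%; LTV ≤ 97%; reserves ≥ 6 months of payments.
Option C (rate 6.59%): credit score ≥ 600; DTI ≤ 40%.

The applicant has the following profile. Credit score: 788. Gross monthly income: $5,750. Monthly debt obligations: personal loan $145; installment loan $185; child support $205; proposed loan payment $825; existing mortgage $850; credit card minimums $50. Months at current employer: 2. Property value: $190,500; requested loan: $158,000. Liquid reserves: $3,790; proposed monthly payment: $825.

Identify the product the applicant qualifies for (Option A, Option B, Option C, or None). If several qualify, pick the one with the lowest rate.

Option C

Total debts = (145 + 185 + 205 + 825 + 850 + 50) = 2,260; DTI = 2,260/5,750 = 39.3%.
LTV = 158,000/190,500 = 82.9%.
Reserves = 3,790/825 = 4.6 months.
Option A: score 788 ≥ 660; DTI 39.3% ≤ 43%; LTV 82.9% ≤ 85%; employment 2 < 24 mo; reserves 4.6 < 9 mo → does not qualify.
Option B: score 788 ≥ 640; DTI 39.3% ≤ 50%; LTV 82.9% ≤ 97%; reserves 4.6 < 6 mo → does not qualify.
Option C: score 788 ≥ 600; DTI 39.3% ≤ 40% → qualifies.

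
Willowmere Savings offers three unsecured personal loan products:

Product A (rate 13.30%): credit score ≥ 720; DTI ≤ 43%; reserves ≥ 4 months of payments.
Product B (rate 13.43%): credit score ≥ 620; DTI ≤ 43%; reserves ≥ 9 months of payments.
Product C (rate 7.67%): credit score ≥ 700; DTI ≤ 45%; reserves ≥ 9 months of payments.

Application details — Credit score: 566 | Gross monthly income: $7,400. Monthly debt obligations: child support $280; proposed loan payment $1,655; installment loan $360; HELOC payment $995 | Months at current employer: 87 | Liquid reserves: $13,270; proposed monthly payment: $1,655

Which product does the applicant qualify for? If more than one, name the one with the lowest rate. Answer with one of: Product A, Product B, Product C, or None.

Total debts = (280 + 1,655 + 360 + 995) = 3,290; DTI = 3,290/7,400 = 44.5%.
Reserves = 13,270/1,655 = 8.0 months.
Product A: score 566 < 720; DTI 44.5% > 43%; reserves 8.0 ≥ 4 mo → does not qualify.
Product B: score 566 < 620; DTI 44.5% > 43%; reserves 8.0 < 9 mo → does not qualify.
Product C: score 566 < 700; DTI 44.5% ≤ 45%; reserves 8.0 < 9 mo → does not qualify.

None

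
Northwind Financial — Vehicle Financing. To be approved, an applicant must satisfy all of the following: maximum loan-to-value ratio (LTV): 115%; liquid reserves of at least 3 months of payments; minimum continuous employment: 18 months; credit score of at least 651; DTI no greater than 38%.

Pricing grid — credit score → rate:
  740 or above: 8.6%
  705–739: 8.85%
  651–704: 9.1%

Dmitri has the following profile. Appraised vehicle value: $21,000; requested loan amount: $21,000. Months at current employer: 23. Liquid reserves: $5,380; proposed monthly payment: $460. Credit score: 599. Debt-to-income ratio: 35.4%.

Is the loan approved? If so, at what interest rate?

Denied

Credit score 599 < 651 (below minimum)
Reserves = 5,380/460 = 11.7 months ≥ 3
Debt-to-income 35.4% vs 38% cap — pass
Employment 23 ≥ 18 months
Loan-to-value = 21,000/21,000 = 100% — pass (115% max)
Not all requirements met → denied.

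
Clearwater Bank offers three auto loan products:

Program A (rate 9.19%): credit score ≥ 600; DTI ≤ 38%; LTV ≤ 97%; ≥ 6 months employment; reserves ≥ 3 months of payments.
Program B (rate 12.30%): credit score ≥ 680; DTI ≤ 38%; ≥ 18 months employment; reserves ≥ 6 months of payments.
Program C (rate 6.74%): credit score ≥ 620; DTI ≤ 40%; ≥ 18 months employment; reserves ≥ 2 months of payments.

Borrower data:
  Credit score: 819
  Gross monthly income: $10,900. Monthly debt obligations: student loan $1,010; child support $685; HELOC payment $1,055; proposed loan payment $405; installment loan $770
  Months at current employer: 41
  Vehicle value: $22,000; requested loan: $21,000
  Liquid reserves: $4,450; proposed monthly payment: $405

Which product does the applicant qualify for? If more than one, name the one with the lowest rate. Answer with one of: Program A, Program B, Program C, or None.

Program C

Total debts = (1,010 + 685 + 1,055 + 405 + 770) = 3,925; DTI = 3,925/10,900 = 36%.
LTV = 21,000/22,000 = 95.5%.
Reserves = 4,450/405 = 11.0 months.
Program A: score 819 ≥ 600; DTI 36% ≤ 38%; LTV 95.5% ≤ 97%; employment 41 ≥ 6 mo; reserves 11.0 ≥ 3 mo → qualifies.
Program B: score 819 ≥ 680; DTI 36% ≤ 38%; employment 41 ≥ 18 mo; reserves 11.0 ≥ 6 mo → qualifies.
Program C: score 819 ≥ 620; DTI 36% ≤ 40%; employment 41 ≥ 18 mo; reserves 11.0 ≥ 2 mo → qualifies.
Qualifying: Program A, Program B, Program C. Lowest rate is 6.74% → Program C.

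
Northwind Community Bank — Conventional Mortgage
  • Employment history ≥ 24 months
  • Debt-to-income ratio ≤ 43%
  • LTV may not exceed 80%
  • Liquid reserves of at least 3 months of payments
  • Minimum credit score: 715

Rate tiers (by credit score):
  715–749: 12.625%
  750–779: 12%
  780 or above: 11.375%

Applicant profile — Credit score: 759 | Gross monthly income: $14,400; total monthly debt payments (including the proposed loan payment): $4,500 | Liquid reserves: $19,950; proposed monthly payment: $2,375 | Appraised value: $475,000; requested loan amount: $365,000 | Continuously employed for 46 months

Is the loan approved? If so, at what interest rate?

Credit score 759 ≥ 715 (meets minimum)
DTI = 4,500/14,400 = 31.2% ≤ 43%
LTV = 365,000/475,000 = 76.8% ≤ 80%
Employment 46 ≥ 24 months
Liquid reserves cover 19,950/2,375 = 8.4 months — ≥ 3 required
All requirements met. Score 759 falls in the 750–779 tier → 12%.

Approved at 12%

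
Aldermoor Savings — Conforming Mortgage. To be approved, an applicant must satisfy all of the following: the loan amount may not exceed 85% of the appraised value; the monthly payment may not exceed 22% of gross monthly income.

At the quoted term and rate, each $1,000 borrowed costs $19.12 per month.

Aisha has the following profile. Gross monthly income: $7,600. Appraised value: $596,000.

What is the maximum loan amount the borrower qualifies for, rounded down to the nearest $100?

$87,400

Payment cap: 22% × $7,600 = $1,672/month.
At $19.12 per $1,000, that supports 1,672/19.12 × 1,000 ≈ $87,447 → $87,400.
LTV cap: 85% × $596,000 = $506,600 → $506,600.
Binding constraint: payment-to-income.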